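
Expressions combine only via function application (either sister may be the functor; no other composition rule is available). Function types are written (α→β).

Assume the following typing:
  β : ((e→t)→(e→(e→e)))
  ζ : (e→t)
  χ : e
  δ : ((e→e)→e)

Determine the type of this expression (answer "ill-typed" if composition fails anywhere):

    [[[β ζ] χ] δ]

e

[β ζ]: functor β : ((e→t)→(e→(e→e))), argument ζ : (e→t); result (e→(e→e)).
[[β ζ] χ]: functor [β ζ] : (e→(e→e)), argument χ : e; result (e→e).
[[[β ζ] χ] δ]: functor δ : ((e→e)→e), argument [[β ζ] χ] : (e→e); result e.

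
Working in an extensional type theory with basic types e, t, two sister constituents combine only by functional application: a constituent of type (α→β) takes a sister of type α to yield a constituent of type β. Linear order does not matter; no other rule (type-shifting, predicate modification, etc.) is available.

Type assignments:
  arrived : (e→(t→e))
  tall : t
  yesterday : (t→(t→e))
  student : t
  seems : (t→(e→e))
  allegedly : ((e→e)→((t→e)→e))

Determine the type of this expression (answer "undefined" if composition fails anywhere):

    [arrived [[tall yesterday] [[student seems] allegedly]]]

At [tall yesterday], yesterday : (t→(t→e)) takes tall : t, giving (t→e).
At [student seems], seems : (t→(e→e)) takes student : t, giving (e→e).
At [[student seems] allegedly], allegedly : ((e→e)→((t→e)→e)) takes [student seems] : (e→e), giving ((t→e)→e).
At [[tall yesterday] [[student seems] allegedly]], [[student seems] allegedly] : ((t→e)→e) takes [tall yesterday] : (t→e), giving e.
At [arrived [[tall yesterday] [[student seems] allegedly]]], arrived : (e→(t→e)) takes [[tall yesterday] [[student seems] allegedly]] : e, giving (t→e).

(t→e)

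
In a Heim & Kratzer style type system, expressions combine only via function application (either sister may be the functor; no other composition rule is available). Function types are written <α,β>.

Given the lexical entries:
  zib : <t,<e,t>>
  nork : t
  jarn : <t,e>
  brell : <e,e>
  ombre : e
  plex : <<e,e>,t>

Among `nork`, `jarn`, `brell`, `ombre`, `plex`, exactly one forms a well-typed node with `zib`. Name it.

nork — combines: zib : <t,<e,t>> takes nork : t as argument, giving <e,t>.
jarn : <t,e> — no; zib wants t, and jarn wants t.
brell : <e,e> — no; zib wants t, and brell wants e.
ombre : e — no; zib wants t, and ombre wants nothing (atomic).
plex : <<e,e>,t> — no; zib wants t, and plex wants <e,e>.

nork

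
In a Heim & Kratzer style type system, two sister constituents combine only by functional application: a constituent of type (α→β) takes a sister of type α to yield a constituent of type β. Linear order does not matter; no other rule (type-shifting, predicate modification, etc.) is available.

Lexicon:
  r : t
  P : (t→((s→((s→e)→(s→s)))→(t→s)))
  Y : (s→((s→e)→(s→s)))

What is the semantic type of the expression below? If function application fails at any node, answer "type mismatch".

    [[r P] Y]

(t→s)

[r P]: (t→((s→((s→e)→(s→s)))→(t→s))) applied to t yields ((s→((s→e)→(s→s)))→(t→s)).
[[r P] Y]: ((s→((s→e)→(s→s)))→(t→s)) applied to (s→((s→e)→(s→s))) yields (t→s).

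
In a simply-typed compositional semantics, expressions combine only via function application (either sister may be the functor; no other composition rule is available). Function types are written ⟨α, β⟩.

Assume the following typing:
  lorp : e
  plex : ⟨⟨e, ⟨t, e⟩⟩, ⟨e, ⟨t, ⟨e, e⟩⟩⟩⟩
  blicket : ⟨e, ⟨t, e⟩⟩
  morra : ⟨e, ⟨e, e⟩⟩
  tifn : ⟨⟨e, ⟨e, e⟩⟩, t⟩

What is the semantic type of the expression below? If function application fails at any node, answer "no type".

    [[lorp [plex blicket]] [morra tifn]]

⟨e, e⟩

[plex blicket] — plex of type ⟨⟨e, ⟨t, e⟩⟩, ⟨e, ⟨t, ⟨e, e⟩⟩⟩⟩ combines with blicket of type ⟨e, ⟨t, e⟩⟩: type ⟨e, ⟨t, ⟨e, e⟩⟩⟩.
[lorp [plex blicket]] — [plex blicket] of type ⟨e, ⟨t, ⟨e, e⟩⟩⟩ combines with lorp of type e: type ⟨t, ⟨e, e⟩⟩.
[morra tifn] — tifn of type ⟨⟨e, ⟨e, e⟩⟩, t⟩ combines with morra of type ⟨e, ⟨e, e⟩⟩: type t.
[[lorp [plex blicket]] [morra tifn]] — [lorp [plex blicket]] of type ⟨t, ⟨e, e⟩⟩ combines with [morra tifn] of type t: type ⟨e, e⟩.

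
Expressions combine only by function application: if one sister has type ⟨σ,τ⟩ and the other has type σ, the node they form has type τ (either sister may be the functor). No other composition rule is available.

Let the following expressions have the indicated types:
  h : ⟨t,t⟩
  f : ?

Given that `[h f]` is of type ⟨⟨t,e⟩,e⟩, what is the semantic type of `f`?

[h f] must have type ⟨⟨t,e⟩,e⟩. The sister h has type ⟨t,t⟩; that is not a function onto ⟨⟨t,e⟩,e⟩, so f must be the functor, of type ⟨⟨t,t⟩,⟨⟨t,e⟩,e⟩⟩.

⟨⟨t,t⟩,⟨⟨t,e⟩,e⟩⟩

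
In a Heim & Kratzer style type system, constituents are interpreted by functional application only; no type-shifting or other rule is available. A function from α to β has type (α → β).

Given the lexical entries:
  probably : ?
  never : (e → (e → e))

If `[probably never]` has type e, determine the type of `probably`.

[probably never] must have type e. The sister never has type (e → (e → e)); that is not a function onto e, so probably must be the functor, of type ((e → (e → e)) → e).

((e → (e → e)) → e)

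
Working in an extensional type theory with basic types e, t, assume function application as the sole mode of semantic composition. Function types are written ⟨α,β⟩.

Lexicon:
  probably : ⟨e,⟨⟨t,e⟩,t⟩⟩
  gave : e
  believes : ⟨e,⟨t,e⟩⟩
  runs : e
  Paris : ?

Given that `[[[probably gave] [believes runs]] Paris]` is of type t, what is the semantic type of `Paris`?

At [[[probably gave] [believes runs]] Paris] (required: t): [[probably gave] [believes runs]] is t, which is not a function with range t; hence Paris is the functor — type ⟨t,t⟩.

⟨t,t⟩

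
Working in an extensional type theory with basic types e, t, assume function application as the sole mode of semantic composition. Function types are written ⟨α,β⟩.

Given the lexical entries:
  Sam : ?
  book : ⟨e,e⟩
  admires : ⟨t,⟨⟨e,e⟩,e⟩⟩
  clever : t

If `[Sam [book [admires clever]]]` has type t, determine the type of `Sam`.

⟨e,t⟩

At [Sam [book [admires clever]]] (required: t): [book [admires clever]] is e, which is not a function with range t; hence Sam is the functor — type ⟨e,t⟩.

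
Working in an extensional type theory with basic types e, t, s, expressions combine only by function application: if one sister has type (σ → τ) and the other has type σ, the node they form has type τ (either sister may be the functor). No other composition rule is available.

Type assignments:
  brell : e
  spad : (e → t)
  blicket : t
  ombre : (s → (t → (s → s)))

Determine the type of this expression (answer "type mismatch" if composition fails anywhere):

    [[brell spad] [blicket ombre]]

type mismatch

At [brell spad], spad : (e → t) takes brell : e, giving t.
At [blicket ombre]: neither t nor (s → (t → (s → s))) can take the other as argument; the node is ill-typed.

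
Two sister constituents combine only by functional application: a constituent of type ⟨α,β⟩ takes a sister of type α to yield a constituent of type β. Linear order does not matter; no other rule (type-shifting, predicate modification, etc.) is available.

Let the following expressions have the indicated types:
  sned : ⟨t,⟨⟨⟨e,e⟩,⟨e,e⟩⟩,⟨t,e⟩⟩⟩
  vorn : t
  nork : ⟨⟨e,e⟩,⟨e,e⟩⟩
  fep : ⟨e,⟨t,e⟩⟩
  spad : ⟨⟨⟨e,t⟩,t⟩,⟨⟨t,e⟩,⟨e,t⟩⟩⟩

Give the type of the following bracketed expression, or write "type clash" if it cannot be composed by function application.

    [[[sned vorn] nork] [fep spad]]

[sned vorn] — sned of type ⟨t,⟨⟨⟨e,e⟩,⟨e,e⟩⟩,⟨t,e⟩⟩⟩ combines with vorn of type t: type ⟨⟨⟨e,e⟩,⟨e,e⟩⟩,⟨t,e⟩⟩.
[[sned vorn] nork] — [sned vorn] of type ⟨⟨⟨e,e⟩,⟨e,e⟩⟩,⟨t,e⟩⟩ combines with nork of type ⟨⟨e,e⟩,⟨e,e⟩⟩: type ⟨t,e⟩.
[fep spad]: ⟨e,⟨t,e⟩⟩ and ⟨⟨⟨e,t⟩,t⟩,⟨⟨t,e⟩,⟨e,t⟩⟩⟩ cannot combine by function application — type clash.

type clash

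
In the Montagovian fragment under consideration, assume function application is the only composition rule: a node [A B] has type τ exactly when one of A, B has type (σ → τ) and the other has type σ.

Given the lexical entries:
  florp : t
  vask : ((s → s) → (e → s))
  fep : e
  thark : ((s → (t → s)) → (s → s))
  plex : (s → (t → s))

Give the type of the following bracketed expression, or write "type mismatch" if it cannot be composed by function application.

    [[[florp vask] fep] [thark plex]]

type mismatch

At [florp vask]: neither t nor ((s → s) → (e → s)) can take the other as argument; the node is ill-typed.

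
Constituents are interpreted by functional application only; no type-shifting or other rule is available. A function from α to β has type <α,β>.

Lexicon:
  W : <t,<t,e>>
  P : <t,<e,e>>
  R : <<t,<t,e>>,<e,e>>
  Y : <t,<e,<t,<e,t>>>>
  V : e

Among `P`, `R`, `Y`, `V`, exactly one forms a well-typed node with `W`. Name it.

R

P : <t,<e,e>> — does not combine with W.
R — combines: R : <<t,<t,e>>,<e,e>> takes W : <t,<t,e>> as argument, giving <e,e>.
Y : <t,<e,<t,<e,t>>>> — does not combine with W.
V : e — does not combine with W.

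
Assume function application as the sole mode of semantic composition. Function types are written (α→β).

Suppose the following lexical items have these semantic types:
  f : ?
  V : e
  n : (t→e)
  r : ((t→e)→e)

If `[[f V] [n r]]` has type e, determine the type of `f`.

(e→(e→e))

At [[f V] [n r]] (required: e): [n r] is e, which is not a function with range e; hence [f V] is the functor — type (e→e).
At [f V] (required: (e→e)): V is e, which is not a function with range (e→e); hence f is the functor — type (e→(e→e)).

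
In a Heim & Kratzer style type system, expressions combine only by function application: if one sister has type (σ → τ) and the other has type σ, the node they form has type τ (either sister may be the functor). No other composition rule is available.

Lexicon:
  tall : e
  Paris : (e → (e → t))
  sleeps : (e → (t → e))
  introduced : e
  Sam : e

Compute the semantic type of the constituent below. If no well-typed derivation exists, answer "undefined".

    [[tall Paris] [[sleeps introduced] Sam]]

undefined

At [tall Paris], Paris : (e → (e → t)) takes tall : e, giving (e → t).
At [sleeps introduced], sleeps : (e → (t → e)) takes introduced : e, giving (t → e).
[[sleeps introduced] Sam]: (t → e) with e — neither is a function whose domain matches the other; composition fails here.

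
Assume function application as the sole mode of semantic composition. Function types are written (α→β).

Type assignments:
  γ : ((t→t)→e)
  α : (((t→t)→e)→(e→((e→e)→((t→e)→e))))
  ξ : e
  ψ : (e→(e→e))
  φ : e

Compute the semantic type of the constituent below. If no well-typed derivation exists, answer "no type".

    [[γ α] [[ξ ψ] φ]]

((e→e)→((t→e)→e))

[γ α] — α of type (((t→t)→e)→(e→((e→e)→((t→e)→e)))) combines with γ of type ((t→t)→e): type (e→((e→e)→((t→e)→e))).
[ξ ψ] — ψ of type (e→(e→e)) combines with ξ of type e: type (e→e).
[[ξ ψ] φ] — [ξ ψ] of type (e→e) combines with φ of type e: type e.
[[γ α] [[ξ ψ] φ]] — [γ α] of type (e→((e→e)→((t→e)→e))) combines with [[ξ ψ] φ] of type e: type ((e→e)→((t→e)→e)).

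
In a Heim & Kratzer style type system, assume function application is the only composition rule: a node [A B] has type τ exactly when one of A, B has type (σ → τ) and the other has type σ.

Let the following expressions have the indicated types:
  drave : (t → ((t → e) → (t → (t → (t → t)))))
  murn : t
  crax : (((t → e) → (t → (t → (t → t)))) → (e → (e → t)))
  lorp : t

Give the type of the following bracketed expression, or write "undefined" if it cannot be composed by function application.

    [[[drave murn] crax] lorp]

undefined

[drave murn]: drave is (t → ((t → e) → (t → (t → (t → t))))), murn is t; result ((t → e) → (t → (t → (t → t)))).
[[drave murn] crax]: crax is (((t → e) → (t → (t → (t → t)))) → (e → (e → t))), [drave murn] is ((t → e) → (t → (t → (t → t)))); result (e → (e → t)).
At [[[drave murn] crax] lorp]: neither (e → (e → t)) nor t can take the other as argument; the node is ill-typed.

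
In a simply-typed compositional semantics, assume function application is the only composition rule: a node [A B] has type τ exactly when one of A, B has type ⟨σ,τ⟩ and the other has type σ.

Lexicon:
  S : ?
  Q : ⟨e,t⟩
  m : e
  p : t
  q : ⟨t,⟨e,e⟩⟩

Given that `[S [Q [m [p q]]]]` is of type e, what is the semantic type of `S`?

⟨t,e⟩

[S [Q [m [p q]]]] must have type e. The sister [Q [m [p q]]] has type t; that is not a function onto e, so S must be the functor, of type ⟨t,e⟩.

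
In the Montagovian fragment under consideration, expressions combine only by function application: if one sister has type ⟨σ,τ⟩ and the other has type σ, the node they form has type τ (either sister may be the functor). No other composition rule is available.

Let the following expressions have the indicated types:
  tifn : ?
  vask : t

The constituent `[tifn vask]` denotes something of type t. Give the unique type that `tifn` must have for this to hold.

⟨t,t⟩

[tifn vask] must have type t. The sister vask has type t; that is not a function onto t, so tifn must be the functor, of type ⟨t,t⟩.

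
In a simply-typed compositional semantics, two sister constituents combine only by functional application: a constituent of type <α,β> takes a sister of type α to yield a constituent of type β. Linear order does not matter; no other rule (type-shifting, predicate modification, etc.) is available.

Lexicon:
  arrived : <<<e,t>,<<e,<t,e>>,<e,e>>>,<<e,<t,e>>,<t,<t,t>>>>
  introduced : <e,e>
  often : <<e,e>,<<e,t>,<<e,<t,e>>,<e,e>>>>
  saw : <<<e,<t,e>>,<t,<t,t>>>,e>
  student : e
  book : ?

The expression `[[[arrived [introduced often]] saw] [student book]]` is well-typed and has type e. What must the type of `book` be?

<e,<e,e>>

At [[[arrived [introduced often]] saw] [student book]] (required: e): [[arrived [introduced often]] saw] is e, which is not a function with range e; hence [student book] is the functor — type <e,e>.
At [student book] (required: <e,e>): student is e, which is not a function with range <e,e>; hence book is the functor — type <e,<e,e>>.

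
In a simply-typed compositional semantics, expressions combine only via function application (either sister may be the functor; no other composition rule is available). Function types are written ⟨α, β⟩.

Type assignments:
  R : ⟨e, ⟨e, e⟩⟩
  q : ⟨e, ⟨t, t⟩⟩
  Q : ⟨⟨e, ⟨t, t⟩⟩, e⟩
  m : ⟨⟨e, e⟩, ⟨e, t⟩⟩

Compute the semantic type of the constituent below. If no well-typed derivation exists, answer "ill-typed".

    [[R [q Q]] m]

[q Q]: functor Q : ⟨⟨e, ⟨t, t⟩⟩, e⟩, argument q : ⟨e, ⟨t, t⟩⟩; result e.
[R [q Q]]: functor R : ⟨e, ⟨e, e⟩⟩, argument [q Q] : e; result ⟨e, e⟩.
[[R [q Q]] m]: functor m : ⟨⟨e, e⟩, ⟨e, t⟩⟩, argument [R [q Q]] : ⟨e, e⟩; result ⟨e, t⟩.

⟨e, t⟩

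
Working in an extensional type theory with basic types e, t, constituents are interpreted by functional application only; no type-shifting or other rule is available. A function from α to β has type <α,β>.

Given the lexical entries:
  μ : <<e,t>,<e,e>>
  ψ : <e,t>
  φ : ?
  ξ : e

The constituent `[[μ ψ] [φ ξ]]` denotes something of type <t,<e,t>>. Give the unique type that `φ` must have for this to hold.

<e,<<e,e>,<t,<e,t>>>>

[[μ ψ] [φ ξ]] is required to be <t,<e,t>>. [μ ψ] : <e,e> cannot yield <t,<e,t>> as functor, so [φ ξ] : <<e,e>,<t,<e,t>>>.
[φ ξ] is required to be <<e,e>,<t,<e,t>>>. ξ : e cannot yield <<e,e>,<t,<e,t>>> as functor, so φ : <e,<<e,e>,<t,<e,t>>>>.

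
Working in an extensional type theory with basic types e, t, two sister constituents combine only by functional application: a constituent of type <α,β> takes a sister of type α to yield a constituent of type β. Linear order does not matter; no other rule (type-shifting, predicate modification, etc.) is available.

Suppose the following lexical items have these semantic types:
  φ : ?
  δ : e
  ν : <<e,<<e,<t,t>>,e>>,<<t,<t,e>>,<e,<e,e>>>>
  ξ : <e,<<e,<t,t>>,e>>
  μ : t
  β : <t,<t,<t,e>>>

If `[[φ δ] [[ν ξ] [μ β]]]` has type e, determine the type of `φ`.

<e,<<e,<e,e>>,e>>

[[φ δ] [[ν ξ] [μ β]]] is required to be e. [[ν ξ] [μ β]] : <e,<e,e>> cannot yield e as functor, so [φ δ] : <<e,<e,e>>,e>.
[φ δ] is required to be <<e,<e,e>>,e>. δ : e cannot yield <<e,<e,e>>,e> as functor, so φ : <e,<<e,<e,e>>,e>>.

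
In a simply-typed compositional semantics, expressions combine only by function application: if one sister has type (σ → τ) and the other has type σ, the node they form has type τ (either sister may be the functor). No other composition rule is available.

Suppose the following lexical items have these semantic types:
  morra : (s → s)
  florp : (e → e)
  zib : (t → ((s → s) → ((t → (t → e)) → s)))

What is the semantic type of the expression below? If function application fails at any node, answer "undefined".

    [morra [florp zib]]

undefined

[florp zib]: (e → e) with (t → ((s → s) → ((t → (t → e)) → s))) — neither is a function whose domain matches the other; composition fails here.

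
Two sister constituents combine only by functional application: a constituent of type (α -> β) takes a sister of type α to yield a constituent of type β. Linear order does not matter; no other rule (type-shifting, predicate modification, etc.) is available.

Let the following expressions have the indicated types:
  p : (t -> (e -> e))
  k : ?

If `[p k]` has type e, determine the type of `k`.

For [p k] to have type e with p of type (t -> (e -> e)), k must be the function: k : ((t -> (e -> e)) -> e).

((t -> (e -> e)) -> e)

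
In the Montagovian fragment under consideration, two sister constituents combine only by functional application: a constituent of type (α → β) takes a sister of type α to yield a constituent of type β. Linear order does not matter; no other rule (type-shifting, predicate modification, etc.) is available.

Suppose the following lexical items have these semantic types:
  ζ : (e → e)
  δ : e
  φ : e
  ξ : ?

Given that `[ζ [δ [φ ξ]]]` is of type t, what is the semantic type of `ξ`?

For [ζ [δ [φ ξ]]] to have type t with ζ of type (e → e), [δ [φ ξ]] must be the function: [δ [φ ξ]] : ((e → e) → t).
For [δ [φ ξ]] to have type ((e → e) → t) with δ of type e, [φ ξ] must be the function: [φ ξ] : (e → ((e → e) → t)).
For [φ ξ] to have type (e → ((e → e) → t)) with φ of type e, ξ must be the function: ξ : (e → (e → ((e → e) → t))).

(e → (e → ((e → e) → t)))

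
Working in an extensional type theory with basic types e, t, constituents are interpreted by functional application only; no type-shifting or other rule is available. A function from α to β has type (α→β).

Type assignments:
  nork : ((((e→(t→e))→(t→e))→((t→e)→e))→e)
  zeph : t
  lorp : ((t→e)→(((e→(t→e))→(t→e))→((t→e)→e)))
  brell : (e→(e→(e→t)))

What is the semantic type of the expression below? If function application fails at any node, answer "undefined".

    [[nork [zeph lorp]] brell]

At [zeph lorp]: neither t nor ((t→e)→(((e→(t→e))→(t→e))→((t→e)→e))) can take the other as argument; the node is ill-typed.

undefined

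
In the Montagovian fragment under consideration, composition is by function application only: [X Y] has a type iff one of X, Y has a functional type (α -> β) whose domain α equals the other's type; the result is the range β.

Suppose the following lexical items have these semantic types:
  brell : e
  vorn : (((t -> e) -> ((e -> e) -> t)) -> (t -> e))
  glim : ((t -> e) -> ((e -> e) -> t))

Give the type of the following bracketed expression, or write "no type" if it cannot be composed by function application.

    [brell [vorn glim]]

At [vorn glim], vorn : (((t -> e) -> ((e -> e) -> t)) -> (t -> e)) takes glim : ((t -> e) -> ((e -> e) -> t)), giving (t -> e).
At [brell [vorn glim]]: neither e nor (t -> e) can take the other as argument; the node is ill-typed.

no type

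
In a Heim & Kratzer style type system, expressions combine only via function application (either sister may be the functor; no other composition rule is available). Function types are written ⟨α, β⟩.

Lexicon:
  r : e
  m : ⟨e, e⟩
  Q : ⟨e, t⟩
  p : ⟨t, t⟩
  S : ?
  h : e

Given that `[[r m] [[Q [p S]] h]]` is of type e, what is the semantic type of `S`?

⟨⟨t, t⟩, ⟨⟨e, t⟩, ⟨e, ⟨e, e⟩⟩⟩⟩

[[r m] [[Q [p S]] h]] must have type e. The sister [r m] has type e; that is not a function onto e, so [[Q [p S]] h] must be the functor, of type ⟨e, e⟩.
[[Q [p S]] h] must have type ⟨e, e⟩. The sister h has type e; that is not a function onto ⟨e, e⟩, so [Q [p S]] must be the functor, of type ⟨e, ⟨e, e⟩⟩.
[Q [p S]] must have type ⟨e, ⟨e, e⟩⟩. The sister Q has type ⟨e, t⟩; that is not a function onto ⟨e, ⟨e, e⟩⟩, so [p S] must be the functor, of type ⟨⟨e, t⟩, ⟨e, ⟨e, e⟩⟩⟩.
[p S] must have type ⟨⟨e, t⟩, ⟨e, ⟨e, e⟩⟩⟩. The sister p has type ⟨t, t⟩; that is not a function onto ⟨⟨e, t⟩, ⟨e, ⟨e, e⟩⟩⟩, so S must be the functor, of type ⟨⟨t, t⟩, ⟨⟨e, t⟩, ⟨e, ⟨e, e⟩⟩⟩⟩.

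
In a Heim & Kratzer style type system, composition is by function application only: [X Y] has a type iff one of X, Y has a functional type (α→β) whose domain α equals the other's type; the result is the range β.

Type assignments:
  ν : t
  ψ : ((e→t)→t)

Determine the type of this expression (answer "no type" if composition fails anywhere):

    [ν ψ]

At [ν ψ]: neither t nor ((e→t)→t) can take the other as argument; the node is ill-typed.

no type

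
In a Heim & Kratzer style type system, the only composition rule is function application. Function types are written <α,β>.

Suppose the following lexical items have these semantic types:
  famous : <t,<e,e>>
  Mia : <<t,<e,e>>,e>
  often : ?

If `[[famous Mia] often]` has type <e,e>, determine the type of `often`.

<e,<e,e>>

[[famous Mia] often] must have type <e,e>. The sister [famous Mia] has type e; that is not a function onto <e,e>, so often must be the functor, of type <e,<e,e>>.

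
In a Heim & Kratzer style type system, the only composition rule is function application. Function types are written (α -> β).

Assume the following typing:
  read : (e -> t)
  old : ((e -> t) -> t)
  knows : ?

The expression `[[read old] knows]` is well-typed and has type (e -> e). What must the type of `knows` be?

At [[read old] knows] (required: (e -> e)): [read old] is t, which is not a function with range (e -> e); hence knows is the functor — type (t -> (e -> e)).

(t -> (e -> e))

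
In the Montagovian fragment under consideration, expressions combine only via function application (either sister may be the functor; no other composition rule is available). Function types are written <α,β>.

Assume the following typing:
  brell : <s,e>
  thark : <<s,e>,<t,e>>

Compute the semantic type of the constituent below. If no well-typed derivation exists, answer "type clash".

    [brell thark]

[brell thark] — thark of type <<s,e>,<t,e>> combines with brell of type <s,e>: type <t,e>.

<t,e>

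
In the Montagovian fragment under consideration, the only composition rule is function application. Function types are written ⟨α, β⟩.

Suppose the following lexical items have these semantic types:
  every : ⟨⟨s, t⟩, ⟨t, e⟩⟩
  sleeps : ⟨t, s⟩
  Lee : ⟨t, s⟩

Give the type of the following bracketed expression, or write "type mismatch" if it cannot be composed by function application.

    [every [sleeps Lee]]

[sleeps Lee]: ⟨t, s⟩ and ⟨t, s⟩ cannot combine by function application — type clash.

type mismatch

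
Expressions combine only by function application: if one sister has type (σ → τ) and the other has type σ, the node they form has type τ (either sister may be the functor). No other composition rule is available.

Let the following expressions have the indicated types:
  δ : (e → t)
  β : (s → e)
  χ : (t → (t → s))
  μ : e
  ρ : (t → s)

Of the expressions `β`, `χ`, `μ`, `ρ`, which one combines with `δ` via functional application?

β : (s → e) — no; δ wants e, and β wants s.
χ : (t → (t → s)) — no; δ wants e, and χ wants t.
μ — combines: δ : (e → t) takes μ : e as argument, giving t.
ρ : (t → s) — no; δ wants e, and ρ wants t.

μ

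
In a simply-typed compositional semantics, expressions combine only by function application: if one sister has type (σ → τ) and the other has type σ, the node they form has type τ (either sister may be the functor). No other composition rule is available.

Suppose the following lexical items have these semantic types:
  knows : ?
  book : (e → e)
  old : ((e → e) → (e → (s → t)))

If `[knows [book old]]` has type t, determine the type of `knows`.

((e → (s → t)) → t)

For [knows [book old]] to have type t with [book old] of type (e → (s → t)), knows must be the function: knows : ((e → (s → t)) → t).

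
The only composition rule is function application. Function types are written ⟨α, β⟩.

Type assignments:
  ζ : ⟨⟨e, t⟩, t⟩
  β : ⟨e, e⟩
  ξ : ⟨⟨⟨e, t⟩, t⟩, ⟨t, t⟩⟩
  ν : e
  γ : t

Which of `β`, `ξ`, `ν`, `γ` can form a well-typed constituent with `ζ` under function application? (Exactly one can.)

ξ

β : ⟨e, e⟩ — no; ζ wants ⟨e, t⟩, and β wants e.
ξ — combines: ξ : ⟨⟨⟨e, t⟩, t⟩, ⟨t, t⟩⟩ takes ζ : ⟨⟨e, t⟩, t⟩ as argument, giving ⟨t, t⟩.
ν : e — no; ζ wants ⟨e, t⟩, and ν wants nothing (atomic).
γ : t — no; ζ wants ⟨e, t⟩, and γ wants nothing (atomic).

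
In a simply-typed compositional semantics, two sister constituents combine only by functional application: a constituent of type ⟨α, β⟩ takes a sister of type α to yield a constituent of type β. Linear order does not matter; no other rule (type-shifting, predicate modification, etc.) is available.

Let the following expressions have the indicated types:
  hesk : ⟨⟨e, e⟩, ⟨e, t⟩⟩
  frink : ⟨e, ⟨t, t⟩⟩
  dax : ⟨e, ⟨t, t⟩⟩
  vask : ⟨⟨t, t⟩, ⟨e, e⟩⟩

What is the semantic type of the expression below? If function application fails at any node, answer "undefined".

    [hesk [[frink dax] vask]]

[frink dax]: ⟨e, ⟨t, t⟩⟩ with ⟨e, ⟨t, t⟩⟩ — neither is a function whose domain matches the other; composition fails here.

undefined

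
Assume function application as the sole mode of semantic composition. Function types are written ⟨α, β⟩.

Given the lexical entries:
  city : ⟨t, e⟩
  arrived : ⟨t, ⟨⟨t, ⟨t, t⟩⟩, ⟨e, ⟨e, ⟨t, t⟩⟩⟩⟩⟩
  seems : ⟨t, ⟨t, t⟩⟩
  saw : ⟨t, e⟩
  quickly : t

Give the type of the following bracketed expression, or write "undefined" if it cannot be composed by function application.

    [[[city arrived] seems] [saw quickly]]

[city arrived]: ⟨t, e⟩ with ⟨t, ⟨⟨t, ⟨t, t⟩⟩, ⟨e, ⟨e, ⟨t, t⟩⟩⟩⟩⟩ — neither is a function whose domain matches the other; composition fails here.

undefined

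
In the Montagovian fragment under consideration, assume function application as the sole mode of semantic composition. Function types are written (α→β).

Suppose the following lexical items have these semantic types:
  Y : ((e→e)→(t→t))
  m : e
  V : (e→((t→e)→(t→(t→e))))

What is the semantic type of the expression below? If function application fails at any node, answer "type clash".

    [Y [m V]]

[m V]: V is (e→((t→e)→(t→(t→e)))), m is e; result ((t→e)→(t→(t→e))).
At [Y [m V]]: neither ((e→e)→(t→t)) nor ((t→e)→(t→(t→e))) can take the other as argument; the node is ill-typed.

type clash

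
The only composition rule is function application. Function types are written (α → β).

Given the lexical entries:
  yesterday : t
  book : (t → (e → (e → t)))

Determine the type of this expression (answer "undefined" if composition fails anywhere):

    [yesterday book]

[yesterday book]: functor book : (t → (e → (e → t))), argument yesterday : t; result (e → (e → t)).

(e → (e → t))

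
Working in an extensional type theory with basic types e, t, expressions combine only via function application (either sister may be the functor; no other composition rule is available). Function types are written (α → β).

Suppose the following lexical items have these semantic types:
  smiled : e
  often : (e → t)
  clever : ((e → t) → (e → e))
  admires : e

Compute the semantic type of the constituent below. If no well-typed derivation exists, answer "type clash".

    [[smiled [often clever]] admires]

[often clever]: functor clever : ((e → t) → (e → e)), argument often : (e → t); result (e → e).
[smiled [often clever]]: functor [often clever] : (e → e), argument smiled : e; result e.
At [[smiled [often clever]] admires]: neither e nor e can take the other as argument; the node is ill-typed.

type clash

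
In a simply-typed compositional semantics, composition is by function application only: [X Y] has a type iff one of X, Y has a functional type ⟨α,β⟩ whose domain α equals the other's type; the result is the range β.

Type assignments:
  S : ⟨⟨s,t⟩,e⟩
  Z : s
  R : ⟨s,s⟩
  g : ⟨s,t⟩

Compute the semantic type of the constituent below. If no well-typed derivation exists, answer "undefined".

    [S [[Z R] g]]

undefined

[Z R]: functor R : ⟨s,s⟩, argument Z : s; result s.
[[Z R] g]: functor g : ⟨s,t⟩, argument [Z R] : s; result t.
[S [[Z R] g]]: ⟨⟨s,t⟩,e⟩ with t — neither is a function whose domain matches the other; composition fails here.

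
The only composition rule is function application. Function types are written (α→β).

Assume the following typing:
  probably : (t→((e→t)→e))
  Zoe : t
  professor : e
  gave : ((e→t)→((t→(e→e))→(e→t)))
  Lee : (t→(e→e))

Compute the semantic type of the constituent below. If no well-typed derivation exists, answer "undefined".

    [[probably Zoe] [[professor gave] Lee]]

undefined

At [probably Zoe], probably : (t→((e→t)→e)) takes Zoe : t, giving ((e→t)→e).
[professor gave]: e with ((e→t)→((t→(e→e))→(e→t))) — neither is a function whose domain matches the other; composition fails here.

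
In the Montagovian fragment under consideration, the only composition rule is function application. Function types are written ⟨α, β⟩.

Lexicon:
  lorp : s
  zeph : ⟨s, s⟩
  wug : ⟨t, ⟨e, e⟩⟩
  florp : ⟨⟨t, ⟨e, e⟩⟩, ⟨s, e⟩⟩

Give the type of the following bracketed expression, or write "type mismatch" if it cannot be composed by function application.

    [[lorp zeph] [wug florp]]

At [lorp zeph], zeph : ⟨s, s⟩ takes lorp : s, giving s.
At [wug florp], florp : ⟨⟨t, ⟨e, e⟩⟩, ⟨s, e⟩⟩ takes wug : ⟨t, ⟨e, e⟩⟩, giving ⟨s, e⟩.
At [[lorp zeph] [wug florp]], [wug florp] : ⟨s, e⟩ takes [lorp zeph] : s, giving e.

e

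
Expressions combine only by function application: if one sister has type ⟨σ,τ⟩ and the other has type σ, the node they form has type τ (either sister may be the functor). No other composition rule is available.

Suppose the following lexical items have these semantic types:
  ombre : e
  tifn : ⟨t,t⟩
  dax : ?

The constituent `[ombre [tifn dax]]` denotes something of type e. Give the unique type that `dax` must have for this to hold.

For [ombre [tifn dax]] to have type e with ombre of type e, [tifn dax] must be the function: [tifn dax] : ⟨e,e⟩.
For [tifn dax] to have type ⟨e,e⟩ with tifn of type ⟨t,t⟩, dax must be the function: dax : ⟨⟨t,t⟩,⟨e,e⟩⟩.

⟨⟨t,t⟩,⟨e,e⟩⟩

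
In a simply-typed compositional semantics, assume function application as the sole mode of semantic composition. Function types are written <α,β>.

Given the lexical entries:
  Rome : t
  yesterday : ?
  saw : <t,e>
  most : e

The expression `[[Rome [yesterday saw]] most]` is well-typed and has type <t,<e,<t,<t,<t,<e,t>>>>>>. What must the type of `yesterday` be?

<<t,e>,<t,<e,<t,<e,<t,<t,<t,<e,t>>>>>>>>>

[[Rome [yesterday saw]] most] must have type <t,<e,<t,<t,<t,<e,t>>>>>>. The sister most has type e; that is not a function onto <t,<e,<t,<t,<t,<e,t>>>>>>, so [Rome [yesterday saw]] must be the functor, of type <e,<t,<e,<t,<t,<t,<e,t>>>>>>>.
[Rome [yesterday saw]] must have type <e,<t,<e,<t,<t,<t,<e,t>>>>>>>. The sister Rome has type t; that is not a function onto <e,<t,<e,<t,<t,<t,<e,t>>>>>>>, so [yesterday saw] must be the functor, of type <t,<e,<t,<e,<t,<t,<t,<e,t>>>>>>>>.
[yesterday saw] must have type <t,<e,<t,<e,<t,<t,<t,<e,t>>>>>>>>. The sister saw has type <t,e>; that is not a function onto <t,<e,<t,<e,<t,<t,<t,<e,t>>>>>>>>, so yesterday must be the functor, of type <<t,e>,<t,<e,<t,<e,<t,<t,<t,<e,t>>>>>>>>>.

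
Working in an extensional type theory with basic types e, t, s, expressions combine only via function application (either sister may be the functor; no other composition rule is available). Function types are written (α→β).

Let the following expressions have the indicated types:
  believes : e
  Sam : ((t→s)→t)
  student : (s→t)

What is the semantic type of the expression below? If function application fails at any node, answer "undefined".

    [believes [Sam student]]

[Sam student]: ((t→s)→t) and (s→t) cannot combine by function application — type clash.

undefined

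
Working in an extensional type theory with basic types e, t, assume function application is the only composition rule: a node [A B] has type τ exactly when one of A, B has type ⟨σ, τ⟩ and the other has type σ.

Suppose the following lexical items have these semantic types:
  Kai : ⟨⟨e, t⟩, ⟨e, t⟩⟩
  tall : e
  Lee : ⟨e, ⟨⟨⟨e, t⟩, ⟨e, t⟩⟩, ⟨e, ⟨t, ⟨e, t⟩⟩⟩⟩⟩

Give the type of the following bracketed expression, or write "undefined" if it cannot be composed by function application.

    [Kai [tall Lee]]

⟨e, ⟨t, ⟨e, t⟩⟩⟩

[tall Lee]: ⟨e, ⟨⟨⟨e, t⟩, ⟨e, t⟩⟩, ⟨e, ⟨t, ⟨e, t⟩⟩⟩⟩⟩ applied to e yields ⟨⟨⟨e, t⟩, ⟨e, t⟩⟩, ⟨e, ⟨t, ⟨e, t⟩⟩⟩⟩.
[Kai [tall Lee]]: ⟨⟨⟨e, t⟩, ⟨e, t⟩⟩, ⟨e, ⟨t, ⟨e, t⟩⟩⟩⟩ applied to ⟨⟨e, t⟩, ⟨e, t⟩⟩ yields ⟨e, ⟨t, ⟨e, t⟩⟩⟩.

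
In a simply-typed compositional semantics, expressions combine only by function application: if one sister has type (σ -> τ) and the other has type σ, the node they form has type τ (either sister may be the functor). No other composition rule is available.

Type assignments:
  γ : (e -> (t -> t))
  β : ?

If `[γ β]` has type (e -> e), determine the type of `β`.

((e -> (t -> t)) -> (e -> e))

[γ β] is required to be (e -> e). γ : (e -> (t -> t)) cannot yield (e -> e) as functor, so β : ((e -> (t -> t)) -> (e -> e)).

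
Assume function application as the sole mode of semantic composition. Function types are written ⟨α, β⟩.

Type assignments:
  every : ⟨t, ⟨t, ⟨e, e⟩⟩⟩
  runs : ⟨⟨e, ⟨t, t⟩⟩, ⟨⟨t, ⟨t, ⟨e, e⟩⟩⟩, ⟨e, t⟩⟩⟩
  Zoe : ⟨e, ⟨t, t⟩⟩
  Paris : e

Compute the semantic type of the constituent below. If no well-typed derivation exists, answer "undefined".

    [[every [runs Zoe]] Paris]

At [runs Zoe], runs : ⟨⟨e, ⟨t, t⟩⟩, ⟨⟨t, ⟨t, ⟨e, e⟩⟩⟩, ⟨e, t⟩⟩⟩ takes Zoe : ⟨e, ⟨t, t⟩⟩, giving ⟨⟨t, ⟨t, ⟨e, e⟩⟩⟩, ⟨e, t⟩⟩.
At [every [runs Zoe]], [runs Zoe] : ⟨⟨t, ⟨t, ⟨e, e⟩⟩⟩, ⟨e, t⟩⟩ takes every : ⟨t, ⟨t, ⟨e, e⟩⟩⟩, giving ⟨e, t⟩.
At [[every [runs Zoe]] Paris], [every [runs Zoe]] : ⟨e, t⟩ takes Paris : e, giving t.

t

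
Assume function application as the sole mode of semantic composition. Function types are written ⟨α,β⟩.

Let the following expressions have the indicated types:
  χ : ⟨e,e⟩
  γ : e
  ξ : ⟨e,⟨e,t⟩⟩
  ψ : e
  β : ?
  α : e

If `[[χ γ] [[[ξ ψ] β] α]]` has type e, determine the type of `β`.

For [[χ γ] [[[ξ ψ] β] α]] to have type e with [χ γ] of type e, [[[ξ ψ] β] α] must be the function: [[[ξ ψ] β] α] : ⟨e,e⟩.
For [[[ξ ψ] β] α] to have type ⟨e,e⟩ with α of type e, [[ξ ψ] β] must be the function: [[ξ ψ] β] : ⟨e,⟨e,e⟩⟩.
For [[ξ ψ] β] to have type ⟨e,⟨e,e⟩⟩ with [ξ ψ] of type ⟨e,t⟩, β must be the function: β : ⟨⟨e,t⟩,⟨e,⟨e,e⟩⟩⟩.

⟨⟨e,t⟩,⟨e,⟨e,e⟩⟩⟩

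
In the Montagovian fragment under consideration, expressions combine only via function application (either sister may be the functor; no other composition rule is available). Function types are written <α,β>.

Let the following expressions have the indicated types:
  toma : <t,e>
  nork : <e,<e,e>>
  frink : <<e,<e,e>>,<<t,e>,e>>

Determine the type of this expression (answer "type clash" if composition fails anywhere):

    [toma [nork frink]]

e

[nork frink]: frink is <<e,<e,e>>,<<t,e>,e>>, nork is <e,<e,e>>; result <<t,e>,e>.
[toma [nork frink]]: [nork frink] is <<t,e>,e>, toma is <t,e>; result e.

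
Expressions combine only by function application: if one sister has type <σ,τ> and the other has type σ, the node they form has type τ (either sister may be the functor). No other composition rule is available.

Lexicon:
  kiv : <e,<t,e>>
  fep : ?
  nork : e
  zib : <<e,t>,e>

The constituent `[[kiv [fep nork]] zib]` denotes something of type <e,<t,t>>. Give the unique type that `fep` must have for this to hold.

<e,<<e,<t,e>>,<<<e,t>,e>,<e,<t,t>>>>>

For [[kiv [fep nork]] zib] to have type <e,<t,t>> with zib of type <<e,t>,e>, [kiv [fep nork]] must be the function: [kiv [fep nork]] : <<<e,t>,e>,<e,<t,t>>>.
For [kiv [fep nork]] to have type <<<e,t>,e>,<e,<t,t>>> with kiv of type <e,<t,e>>, [fep nork] must be the function: [fep nork] : <<e,<t,e>>,<<<e,t>,e>,<e,<t,t>>>>.
For [fep nork] to have type <<e,<t,e>>,<<<e,t>,e>,<e,<t,t>>>> with nork of type e, fep must be the function: fep : <e,<<e,<t,e>>,<<<e,t>,e>,<e,<t,t>>>>>.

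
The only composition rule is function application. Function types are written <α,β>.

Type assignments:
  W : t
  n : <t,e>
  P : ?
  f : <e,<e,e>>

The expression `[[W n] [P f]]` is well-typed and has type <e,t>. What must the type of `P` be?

[[W n] [P f]] must have type <e,t>. The sister [W n] has type e; that is not a function onto <e,t>, so [P f] must be the functor, of type <e,<e,t>>.
[P f] must have type <e,<e,t>>. The sister f has type <e,<e,e>>; that is not a function onto <e,<e,t>>, so P must be the functor, of type <<e,<e,e>>,<e,<e,t>>>.

<<e,<e,e>>,<e,<e,t>>>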